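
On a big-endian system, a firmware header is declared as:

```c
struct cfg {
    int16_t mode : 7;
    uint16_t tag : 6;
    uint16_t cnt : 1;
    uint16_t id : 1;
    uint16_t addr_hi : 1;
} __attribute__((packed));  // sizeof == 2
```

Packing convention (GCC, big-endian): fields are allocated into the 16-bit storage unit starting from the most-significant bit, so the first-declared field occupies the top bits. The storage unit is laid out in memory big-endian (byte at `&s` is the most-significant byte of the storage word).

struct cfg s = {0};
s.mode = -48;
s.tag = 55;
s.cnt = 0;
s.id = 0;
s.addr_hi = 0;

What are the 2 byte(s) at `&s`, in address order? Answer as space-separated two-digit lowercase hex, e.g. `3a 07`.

a1 b8

mode (7b) val=-48 bits=0x50 at bit 9: 0xa000
tag (6b) val=55 bits=0x37 at bit 3: 0xa1b8
cnt (1b) val=0 bits=0x0 at bit 2: 0xa1b8
id (1b) val=0 bits=0x0 at bit 1: 0xa1b8
addr_hi (1b) val=0 bits=0x0 at bit 0: 0xa1b8
word = 0xa1b8 → big-endian bytes:
  [0]=0xa1  [1]=0xb8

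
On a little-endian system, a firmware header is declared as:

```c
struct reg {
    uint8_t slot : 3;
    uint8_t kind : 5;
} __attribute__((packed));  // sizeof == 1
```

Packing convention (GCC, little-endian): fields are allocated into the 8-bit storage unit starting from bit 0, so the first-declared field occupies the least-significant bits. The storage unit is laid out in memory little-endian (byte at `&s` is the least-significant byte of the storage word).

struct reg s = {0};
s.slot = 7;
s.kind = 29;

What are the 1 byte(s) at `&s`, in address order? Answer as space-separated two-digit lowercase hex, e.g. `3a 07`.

slot (3b) val=7 bits=0x7 at bit 0: 0x07
kind (5b) val=29 bits=0x1d at bit 3: 0xef
word = 0xef → little-endian bytes:
  [0]=0xef

ef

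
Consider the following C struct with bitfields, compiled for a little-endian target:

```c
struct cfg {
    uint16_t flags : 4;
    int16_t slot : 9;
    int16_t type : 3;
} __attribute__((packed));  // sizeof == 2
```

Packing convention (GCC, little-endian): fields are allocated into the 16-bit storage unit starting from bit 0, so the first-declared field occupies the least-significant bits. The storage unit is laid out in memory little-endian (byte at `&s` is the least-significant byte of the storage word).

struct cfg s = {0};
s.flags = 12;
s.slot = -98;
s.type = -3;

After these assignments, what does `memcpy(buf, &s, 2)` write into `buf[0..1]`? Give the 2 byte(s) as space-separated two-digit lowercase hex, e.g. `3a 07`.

flags:4 = 12 → 0xc << 0 → word 0x000c
slot:9 = -98 → 0x19e << 4 → word 0x19ec
type:3 = -3 → 0x5 << 13 → word 0xb9ec
word = 0xb9ec → little-endian bytes:
  [0]=0xec  [1]=0xb9

ec b9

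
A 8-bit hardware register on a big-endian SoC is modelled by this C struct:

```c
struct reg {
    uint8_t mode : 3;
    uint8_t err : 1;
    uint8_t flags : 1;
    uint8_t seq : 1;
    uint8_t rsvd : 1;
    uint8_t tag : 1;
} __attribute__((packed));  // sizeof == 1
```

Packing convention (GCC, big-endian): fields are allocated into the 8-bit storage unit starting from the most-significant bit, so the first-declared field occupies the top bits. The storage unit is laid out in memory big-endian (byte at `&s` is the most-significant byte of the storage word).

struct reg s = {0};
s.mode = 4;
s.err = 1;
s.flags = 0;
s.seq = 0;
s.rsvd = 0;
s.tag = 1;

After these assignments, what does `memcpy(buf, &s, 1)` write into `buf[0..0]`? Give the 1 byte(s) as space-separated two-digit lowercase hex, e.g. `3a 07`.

91

mode (3b) val=4 bits=0x4 at bit 5: 0x80
err (1b) val=1 bits=0x1 at bit 4: 0x90
flags (1b) val=0 bits=0x0 at bit 3: 0x90
seq (1b) val=0 bits=0x0 at bit 2: 0x90
rsvd (1b) val=0 bits=0x0 at bit 1: 0x90
tag (1b) val=1 bits=0x1 at bit 0: 0x91
word = 0x91 → big-endian bytes:
  [0]=0x91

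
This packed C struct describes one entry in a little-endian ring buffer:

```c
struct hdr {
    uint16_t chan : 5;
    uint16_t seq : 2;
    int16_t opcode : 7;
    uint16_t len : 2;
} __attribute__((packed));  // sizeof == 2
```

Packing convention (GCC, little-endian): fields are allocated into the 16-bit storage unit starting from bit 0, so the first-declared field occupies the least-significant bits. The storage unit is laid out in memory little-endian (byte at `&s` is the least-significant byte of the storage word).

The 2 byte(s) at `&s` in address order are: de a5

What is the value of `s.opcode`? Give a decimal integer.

[0]=0xde [1]=0xa5 (little-endian) → word 0xa5de
chan:5 @ bit 0 → (0xa5de>>0)&0x1f = 0x1e
seq:2 @ bit 5 → (0xa5de>>5)&0x3 = 0x2
opcode:7 @ bit 7 → (0xa5de>>7)&0x7f = 0x4b  ←
len:2 @ bit 14 → (0xa5de>>14)&0x3 = 0x2
opcode signed 7b, MSB=1: 75 - 128 = -53

-53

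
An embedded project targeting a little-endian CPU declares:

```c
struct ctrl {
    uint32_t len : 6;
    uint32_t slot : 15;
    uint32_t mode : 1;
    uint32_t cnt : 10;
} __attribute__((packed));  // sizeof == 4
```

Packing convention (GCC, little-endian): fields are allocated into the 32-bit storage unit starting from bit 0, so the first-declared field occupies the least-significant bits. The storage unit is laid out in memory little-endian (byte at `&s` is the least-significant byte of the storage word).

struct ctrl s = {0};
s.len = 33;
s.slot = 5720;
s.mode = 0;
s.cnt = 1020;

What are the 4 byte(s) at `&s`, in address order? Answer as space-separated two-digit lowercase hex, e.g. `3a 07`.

len (6b) val=33 bits=0x21 at bit 0: 0x00000021
slot (15b) val=5720 bits=0x1658 at bit 6: 0x00059621
mode (1b) val=0 bits=0x0 at bit 21: 0x00059621
cnt (10b) val=1020 bits=0x3fc at bit 22: 0xff059621
word = 0xff059621 → little-endian bytes:
  [0]=0x21  [1]=0x96  [2]=0x05  [3]=0xff

21 96 05 ff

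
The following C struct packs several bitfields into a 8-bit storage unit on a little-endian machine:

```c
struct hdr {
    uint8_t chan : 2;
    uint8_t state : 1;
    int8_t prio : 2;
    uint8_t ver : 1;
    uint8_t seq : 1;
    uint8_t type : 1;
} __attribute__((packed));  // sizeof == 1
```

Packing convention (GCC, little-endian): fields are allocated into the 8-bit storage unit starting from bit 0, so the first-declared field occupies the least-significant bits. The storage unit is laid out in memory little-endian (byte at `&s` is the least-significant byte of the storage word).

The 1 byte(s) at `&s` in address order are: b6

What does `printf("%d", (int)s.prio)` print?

-2

[0]=0xb6 (little-endian) → word 0xb6
chan [0+:2] = (word>>0) & 0x3 = 2
state [2+:1] = (word>>2) & 0x1 = 1
prio [3+:2] = (word>>3) & 0x3 = 2  ←
ver [5+:1] = (word>>5) & 0x1 = 1
seq [6+:1] = (word>>6) & 0x1 = 0
type [7+:1] = (word>>7) & 0x1 = 1
prio signed 2b, MSB=1: 2 - 4 = -2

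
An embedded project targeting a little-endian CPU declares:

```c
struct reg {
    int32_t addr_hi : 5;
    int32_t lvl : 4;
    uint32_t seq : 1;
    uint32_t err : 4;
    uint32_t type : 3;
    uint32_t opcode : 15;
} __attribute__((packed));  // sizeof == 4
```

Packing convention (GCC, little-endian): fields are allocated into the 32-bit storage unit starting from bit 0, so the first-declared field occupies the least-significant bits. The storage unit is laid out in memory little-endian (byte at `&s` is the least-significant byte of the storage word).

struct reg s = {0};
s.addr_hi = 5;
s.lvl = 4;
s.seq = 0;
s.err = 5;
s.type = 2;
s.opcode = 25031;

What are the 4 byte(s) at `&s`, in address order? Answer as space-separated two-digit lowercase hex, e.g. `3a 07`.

85 94 8e c3

[0+:5] addr_hi=5 & 0x1f = 0x5; word=0x00000005
[5+:4] lvl=4 & 0xf = 0x4; word=0x00000085
[9+:1] seq=0 & 0x1 = 0x0; word=0x00000085
[10+:4] err=5 & 0xf = 0x5; word=0x00001485
[14+:3] type=2 & 0x7 = 0x2; word=0x00009485
[17+:15] opcode=25031 & 0x7fff = 0x61c7; word=0xc38e9485
word = 0xc38e9485 → little-endian bytes:
  [0]=0x85  [1]=0x94  [2]=0x8e  [3]=0xc3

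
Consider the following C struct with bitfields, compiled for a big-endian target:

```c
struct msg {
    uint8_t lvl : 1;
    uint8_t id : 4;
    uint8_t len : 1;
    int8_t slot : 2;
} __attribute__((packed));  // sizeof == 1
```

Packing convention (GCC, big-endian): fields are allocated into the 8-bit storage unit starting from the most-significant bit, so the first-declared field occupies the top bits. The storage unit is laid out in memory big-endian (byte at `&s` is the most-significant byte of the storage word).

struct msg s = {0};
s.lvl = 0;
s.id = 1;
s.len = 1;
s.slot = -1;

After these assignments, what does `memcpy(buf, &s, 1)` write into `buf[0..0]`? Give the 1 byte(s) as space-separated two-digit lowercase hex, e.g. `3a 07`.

lvl (1b) val=0 bits=0x0 at bit 7: 0x00
id (4b) val=1 bits=0x1 at bit 3: 0x08
len (1b) val=1 bits=0x1 at bit 2: 0x0c
slot (2b) val=-1 bits=0x3 at bit 0: 0x0f
word = 0x0f → big-endian bytes:
  [0]=0x0f

0f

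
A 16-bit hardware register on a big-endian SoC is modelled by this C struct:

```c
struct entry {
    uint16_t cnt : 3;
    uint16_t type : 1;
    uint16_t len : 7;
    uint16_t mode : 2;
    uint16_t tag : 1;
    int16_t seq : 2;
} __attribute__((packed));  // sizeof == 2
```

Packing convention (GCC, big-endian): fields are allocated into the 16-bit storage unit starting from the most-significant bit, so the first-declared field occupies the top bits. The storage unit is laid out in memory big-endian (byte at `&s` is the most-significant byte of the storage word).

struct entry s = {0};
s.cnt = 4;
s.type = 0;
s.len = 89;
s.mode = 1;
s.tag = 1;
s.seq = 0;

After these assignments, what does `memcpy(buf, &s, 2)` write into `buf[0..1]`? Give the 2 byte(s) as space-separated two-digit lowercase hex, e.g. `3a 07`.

cnt (3b) val=4 bits=0x4 at bit 13: 0x8000
type (1b) val=0 bits=0x0 at bit 12: 0x8000
len (7b) val=89 bits=0x59 at bit 5: 0x8b20
mode (2b) val=1 bits=0x1 at bit 3: 0x8b28
tag (1b) val=1 bits=0x1 at bit 2: 0x8b2c
seq (2b) val=0 bits=0x0 at bit 0: 0x8b2c
word = 0x8b2c → big-endian bytes:
  [0]=0x8b  [1]=0x2c

8b 2c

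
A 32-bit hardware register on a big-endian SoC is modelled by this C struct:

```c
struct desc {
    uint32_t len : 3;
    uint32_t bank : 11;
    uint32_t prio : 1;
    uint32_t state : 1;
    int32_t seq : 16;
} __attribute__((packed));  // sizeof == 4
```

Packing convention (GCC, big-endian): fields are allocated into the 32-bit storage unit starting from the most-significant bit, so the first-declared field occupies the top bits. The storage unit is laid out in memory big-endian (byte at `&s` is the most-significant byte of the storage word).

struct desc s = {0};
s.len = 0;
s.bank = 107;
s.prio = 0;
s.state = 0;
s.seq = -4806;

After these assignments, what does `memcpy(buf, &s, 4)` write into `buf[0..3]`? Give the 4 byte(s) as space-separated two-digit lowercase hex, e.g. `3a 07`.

01 ac ed 3a

len:3 = 0 → 0x0 << 29 → word 0x00000000
bank:11 = 107 → 0x6b << 18 → word 0x01ac0000
prio:1 = 0 → 0x0 << 17 → word 0x01ac0000
state:1 = 0 → 0x0 << 16 → word 0x01ac0000
seq:16 = -4806 → 0xed3a << 0 → word 0x01aced3a
word = 0x01aced3a → big-endian bytes:
  [0]=0x01  [1]=0xac  [2]=0xed  [3]=0x3a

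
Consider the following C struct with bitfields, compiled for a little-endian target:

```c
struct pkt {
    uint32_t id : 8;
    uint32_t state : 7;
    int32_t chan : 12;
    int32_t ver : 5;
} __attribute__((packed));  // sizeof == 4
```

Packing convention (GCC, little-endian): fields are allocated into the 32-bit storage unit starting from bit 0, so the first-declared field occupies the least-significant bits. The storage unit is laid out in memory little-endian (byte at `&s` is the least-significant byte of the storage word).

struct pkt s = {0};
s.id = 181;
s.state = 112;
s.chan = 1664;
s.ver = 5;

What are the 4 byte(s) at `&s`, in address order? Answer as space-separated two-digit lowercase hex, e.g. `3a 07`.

b5 70 40 2b

id (8b) val=181 bits=0xb5 at bit 0: 0x000000b5
state (7b) val=112 bits=0x70 at bit 8: 0x000070b5
chan (12b) val=1664 bits=0x680 at bit 15: 0x034070b5
ver (5b) val=5 bits=0x5 at bit 27: 0x2b4070b5
word = 0x2b4070b5 → little-endian bytes:
  [0]=0xb5  [1]=0x70  [2]=0x40  [3]=0x2b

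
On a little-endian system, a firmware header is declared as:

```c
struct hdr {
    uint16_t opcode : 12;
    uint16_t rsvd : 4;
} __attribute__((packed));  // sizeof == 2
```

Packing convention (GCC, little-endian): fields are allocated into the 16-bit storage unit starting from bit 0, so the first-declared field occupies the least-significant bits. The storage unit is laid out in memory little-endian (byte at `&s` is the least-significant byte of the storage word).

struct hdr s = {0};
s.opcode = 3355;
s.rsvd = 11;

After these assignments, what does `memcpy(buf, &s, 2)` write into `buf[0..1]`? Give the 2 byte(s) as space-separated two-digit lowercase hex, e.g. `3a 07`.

opcode (12b) val=3355 bits=0xd1b at bit 0: 0x0d1b
rsvd (4b) val=11 bits=0xb at bit 12: 0xbd1b
word = 0xbd1b → little-endian bytes:
  [0]=0x1b  [1]=0xbd

1b bd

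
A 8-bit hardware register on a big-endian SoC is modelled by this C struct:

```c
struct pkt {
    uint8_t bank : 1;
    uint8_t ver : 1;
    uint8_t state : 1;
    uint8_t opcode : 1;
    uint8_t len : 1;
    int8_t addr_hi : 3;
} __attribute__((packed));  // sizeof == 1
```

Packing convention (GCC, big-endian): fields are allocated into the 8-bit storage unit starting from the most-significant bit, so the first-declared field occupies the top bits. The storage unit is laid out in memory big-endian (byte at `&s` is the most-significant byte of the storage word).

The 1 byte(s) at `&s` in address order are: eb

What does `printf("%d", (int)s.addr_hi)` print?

[0]=0xeb (big-endian) → word 0xeb
bank [7+:1] = (word>>7) & 0x1 = 1
ver [6+:1] = (word>>6) & 0x1 = 1
state [5+:1] = (word>>5) & 0x1 = 1
opcode [4+:1] = (word>>4) & 0x1 = 0
len [3+:1] = (word>>3) & 0x1 = 1
addr_hi [0+:3] = (word>>0) & 0x7 = 3  ←
addr_hi signed 3b, MSB=0: value = 3

3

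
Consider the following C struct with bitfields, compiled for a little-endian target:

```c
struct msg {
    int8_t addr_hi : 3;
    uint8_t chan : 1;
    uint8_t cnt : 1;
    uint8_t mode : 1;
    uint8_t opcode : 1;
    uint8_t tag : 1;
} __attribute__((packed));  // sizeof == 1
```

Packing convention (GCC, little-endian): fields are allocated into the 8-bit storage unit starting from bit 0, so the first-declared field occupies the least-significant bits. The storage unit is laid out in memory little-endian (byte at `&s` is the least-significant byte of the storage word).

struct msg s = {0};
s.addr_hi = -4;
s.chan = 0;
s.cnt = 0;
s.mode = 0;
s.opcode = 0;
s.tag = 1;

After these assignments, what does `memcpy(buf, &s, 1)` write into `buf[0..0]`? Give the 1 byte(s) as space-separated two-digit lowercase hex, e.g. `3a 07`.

84

addr_hi:3 = -4 → 0x4 << 0 → word 0x04
chan:1 = 0 → 0x0 << 3 → word 0x04
cnt:1 = 0 → 0x0 << 4 → word 0x04
mode:1 = 0 → 0x0 << 5 → word 0x04
opcode:1 = 0 → 0x0 << 6 → word 0x04
tag:1 = 1 → 0x1 << 7 → word 0x84
word = 0x84 → little-endian bytes:
  [0]=0x84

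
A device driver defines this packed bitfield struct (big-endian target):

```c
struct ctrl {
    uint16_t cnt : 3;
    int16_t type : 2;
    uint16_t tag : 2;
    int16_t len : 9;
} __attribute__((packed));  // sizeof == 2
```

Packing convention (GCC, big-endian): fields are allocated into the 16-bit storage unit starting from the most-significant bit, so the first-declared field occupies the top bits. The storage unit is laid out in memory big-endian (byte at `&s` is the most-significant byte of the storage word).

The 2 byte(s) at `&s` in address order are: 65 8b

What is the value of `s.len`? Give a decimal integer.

-117

[0]=0x65 [1]=0x8b (big-endian) → word 0x658b
cnt [13+:3] = (word>>13) & 0x7 = 3
type [11+:2] = (word>>11) & 0x3 = 0
tag [9+:2] = (word>>9) & 0x3 = 2
len [0+:9] = (word>>0) & 0x1ff = 395  ←
len signed 9b, MSB=1: 395 - 512 = -117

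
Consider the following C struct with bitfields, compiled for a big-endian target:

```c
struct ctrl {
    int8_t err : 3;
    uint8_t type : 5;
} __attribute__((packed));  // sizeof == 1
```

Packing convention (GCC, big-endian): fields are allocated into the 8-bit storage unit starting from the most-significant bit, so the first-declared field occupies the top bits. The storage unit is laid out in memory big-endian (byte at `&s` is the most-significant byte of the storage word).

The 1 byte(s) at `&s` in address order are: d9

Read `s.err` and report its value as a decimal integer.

[0]=0xd9 (big-endian) → word 0xd9
err:3 @ bit 5 → (0xd9>>5)&0x7 = 0x6  ←
type:5 @ bit 0 → (0xd9>>0)&0x1f = 0x19
err signed 3b, MSB=1: 6 - 8 = -2

-2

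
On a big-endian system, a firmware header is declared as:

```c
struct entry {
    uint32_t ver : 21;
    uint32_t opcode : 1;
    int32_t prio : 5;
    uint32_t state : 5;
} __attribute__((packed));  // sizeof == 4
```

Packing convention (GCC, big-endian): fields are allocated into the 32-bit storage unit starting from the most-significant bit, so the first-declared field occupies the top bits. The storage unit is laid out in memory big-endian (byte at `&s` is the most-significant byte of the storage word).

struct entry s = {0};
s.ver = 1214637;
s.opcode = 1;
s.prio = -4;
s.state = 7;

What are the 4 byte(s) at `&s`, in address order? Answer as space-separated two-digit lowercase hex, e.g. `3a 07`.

ver:21 = 1214637 → 0x1288ad << 11 → word 0x94456800
opcode:1 = 1 → 0x1 << 10 → word 0x94456c00
prio:5 = -4 → 0x1c << 5 → word 0x94456f80
state:5 = 7 → 0x7 << 0 → word 0x94456f87
word = 0x94456f87 → big-endian bytes:
  [0]=0x94  [1]=0x45  [2]=0x6f  [3]=0x87

94 45 6f 87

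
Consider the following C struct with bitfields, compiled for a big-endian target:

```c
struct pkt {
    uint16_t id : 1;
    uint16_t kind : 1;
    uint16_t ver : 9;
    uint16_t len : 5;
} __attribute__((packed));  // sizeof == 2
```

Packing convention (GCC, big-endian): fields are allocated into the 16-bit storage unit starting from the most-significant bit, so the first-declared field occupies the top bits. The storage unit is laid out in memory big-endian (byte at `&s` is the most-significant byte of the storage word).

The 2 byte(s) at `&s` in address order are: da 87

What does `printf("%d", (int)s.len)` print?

7

[0]=0xda [1]=0x87 (big-endian) → word 0xda87
id:1 @ bit 15 → (0xda87>>15)&0x1 = 0x1
kind:1 @ bit 14 → (0xda87>>14)&0x1 = 0x1
ver:9 @ bit 5 → (0xda87>>5)&0x1ff = 0xd4
len:5 @ bit 0 → (0xda87>>0)&0x1f = 0x7  ←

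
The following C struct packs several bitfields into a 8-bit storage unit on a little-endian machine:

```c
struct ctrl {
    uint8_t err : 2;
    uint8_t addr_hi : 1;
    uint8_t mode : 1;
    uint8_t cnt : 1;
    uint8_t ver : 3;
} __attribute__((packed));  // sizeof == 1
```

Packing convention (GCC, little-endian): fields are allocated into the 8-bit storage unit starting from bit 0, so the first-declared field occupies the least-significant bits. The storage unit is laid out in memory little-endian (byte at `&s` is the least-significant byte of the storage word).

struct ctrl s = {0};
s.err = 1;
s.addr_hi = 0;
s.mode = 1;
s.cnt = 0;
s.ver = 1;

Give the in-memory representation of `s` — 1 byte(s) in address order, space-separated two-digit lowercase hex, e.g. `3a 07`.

err:2 = 1 → 0x1 << 0 → word 0x01
addr_hi:1 = 0 → 0x0 << 2 → word 0x01
mode:1 = 1 → 0x1 << 3 → word 0x09
cnt:1 = 0 → 0x0 << 4 → word 0x09
ver:3 = 1 → 0x1 << 5 → word 0x29
word = 0x29 → little-endian bytes:
  [0]=0x29

29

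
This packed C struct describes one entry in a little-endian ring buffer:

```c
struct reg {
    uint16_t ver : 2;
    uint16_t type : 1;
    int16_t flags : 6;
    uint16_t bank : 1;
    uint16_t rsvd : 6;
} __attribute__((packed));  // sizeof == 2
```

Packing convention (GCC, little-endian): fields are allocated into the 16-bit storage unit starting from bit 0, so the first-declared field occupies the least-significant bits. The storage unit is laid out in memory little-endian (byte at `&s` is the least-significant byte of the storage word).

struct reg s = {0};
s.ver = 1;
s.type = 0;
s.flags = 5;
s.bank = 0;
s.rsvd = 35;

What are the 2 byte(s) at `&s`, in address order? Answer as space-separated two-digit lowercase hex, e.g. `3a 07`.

ver (2b) val=1 bits=0x1 at bit 0: 0x0001
type (1b) val=0 bits=0x0 at bit 2: 0x0001
flags (6b) val=5 bits=0x5 at bit 3: 0x0029
bank (1b) val=0 bits=0x0 at bit 9: 0x0029
rsvd (6b) val=35 bits=0x23 at bit 10: 0x8c29
word = 0x8c29 → little-endian bytes:
  [0]=0x29  [1]=0x8c

29 8c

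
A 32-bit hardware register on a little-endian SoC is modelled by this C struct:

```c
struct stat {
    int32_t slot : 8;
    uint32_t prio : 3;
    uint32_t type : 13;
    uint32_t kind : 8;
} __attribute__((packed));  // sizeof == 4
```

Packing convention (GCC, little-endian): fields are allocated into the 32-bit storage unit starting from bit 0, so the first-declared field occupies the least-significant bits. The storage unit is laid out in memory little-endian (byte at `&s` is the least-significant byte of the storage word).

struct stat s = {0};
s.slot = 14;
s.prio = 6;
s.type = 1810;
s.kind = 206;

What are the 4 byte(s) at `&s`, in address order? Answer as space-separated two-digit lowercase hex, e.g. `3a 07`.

0e 96 38 ce

slot:8 = 14 → 0xe << 0 → word 0x0000000e
prio:3 = 6 → 0x6 << 8 → word 0x0000060e
type:13 = 1810 → 0x712 << 11 → word 0x0038960e
kind:8 = 206 → 0xce << 24 → word 0xce38960e
word = 0xce38960e → little-endian bytes:
  [0]=0x0e  [1]=0x96  [2]=0x38  [3]=0xce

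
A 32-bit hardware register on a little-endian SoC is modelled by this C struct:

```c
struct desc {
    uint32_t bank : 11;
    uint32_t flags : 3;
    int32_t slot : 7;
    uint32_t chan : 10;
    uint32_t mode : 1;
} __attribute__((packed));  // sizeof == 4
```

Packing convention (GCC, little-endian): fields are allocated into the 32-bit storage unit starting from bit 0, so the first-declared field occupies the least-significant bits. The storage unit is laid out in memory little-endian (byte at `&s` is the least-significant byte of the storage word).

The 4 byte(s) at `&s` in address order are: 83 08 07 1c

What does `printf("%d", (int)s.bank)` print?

131

[0]=0x83 [1]=0x08 [2]=0x07 [3]=0x1c (little-endian) → word 0x1c070883
bank [0+:11] = (word>>0) & 0x7ff = 131  ←
flags [11+:3] = (word>>11) & 0x7 = 1
slot [14+:7] = (word>>14) & 0x7f = 28
chan [21+:10] = (word>>21) & 0x3ff = 224
mode [31+:1] = (word>>31) & 0x1 = 0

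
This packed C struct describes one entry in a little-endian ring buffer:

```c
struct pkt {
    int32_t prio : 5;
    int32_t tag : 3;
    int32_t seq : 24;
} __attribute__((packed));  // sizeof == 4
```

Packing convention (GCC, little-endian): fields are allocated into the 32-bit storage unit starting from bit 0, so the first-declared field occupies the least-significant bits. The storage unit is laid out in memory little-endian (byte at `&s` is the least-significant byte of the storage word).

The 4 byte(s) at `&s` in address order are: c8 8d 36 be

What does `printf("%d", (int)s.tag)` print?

[0]=0xc8 [1]=0x8d [2]=0x36 [3]=0xbe (little-endian) → word 0xbe368dc8
prio:5 @ bit 0 → (0xbe368dc8>>0)&0x1f = 0x8
tag:3 @ bit 5 → (0xbe368dc8>>5)&0x7 = 0x6  ←
seq:24 @ bit 8 → (0xbe368dc8>>8)&0xffffff = 0xbe368d
tag signed 3b, MSB=1: 6 - 8 = -2

-2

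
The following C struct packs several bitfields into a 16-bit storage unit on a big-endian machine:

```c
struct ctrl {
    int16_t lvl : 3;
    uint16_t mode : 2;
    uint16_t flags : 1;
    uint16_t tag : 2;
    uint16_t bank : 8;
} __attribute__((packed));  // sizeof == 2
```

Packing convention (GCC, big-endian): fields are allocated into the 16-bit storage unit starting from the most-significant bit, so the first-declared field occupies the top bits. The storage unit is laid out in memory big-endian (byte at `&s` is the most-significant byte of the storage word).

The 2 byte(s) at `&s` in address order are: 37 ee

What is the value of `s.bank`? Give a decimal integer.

238

[0]=0x37 [1]=0xee (big-endian) → word 0x37ee
lvl [13+:3] = (word>>13) & 0x7 = 1
mode [11+:2] = (word>>11) & 0x3 = 2
flags [10+:1] = (word>>10) & 0x1 = 1
tag [8+:2] = (word>>8) & 0x3 = 3
bank [0+:8] = (word>>0) & 0xff = 238  ←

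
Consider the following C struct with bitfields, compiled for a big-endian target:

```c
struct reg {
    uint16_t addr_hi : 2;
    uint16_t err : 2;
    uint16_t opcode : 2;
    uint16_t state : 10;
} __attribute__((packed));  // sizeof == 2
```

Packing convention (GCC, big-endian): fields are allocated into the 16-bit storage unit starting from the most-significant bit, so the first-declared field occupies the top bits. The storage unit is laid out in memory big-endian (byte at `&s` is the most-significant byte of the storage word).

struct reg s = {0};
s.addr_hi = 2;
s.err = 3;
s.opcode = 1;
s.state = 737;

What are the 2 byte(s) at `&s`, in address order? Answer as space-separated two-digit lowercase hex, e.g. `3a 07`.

addr_hi:2 = 2 → 0x2 << 14 → word 0x8000
err:2 = 3 → 0x3 << 12 → word 0xb000
opcode:2 = 1 → 0x1 << 10 → word 0xb400
state:10 = 737 → 0x2e1 << 0 → word 0xb6e1
word = 0xb6e1 → big-endian bytes:
  [0]=0xb6  [1]=0xe1

b6 e1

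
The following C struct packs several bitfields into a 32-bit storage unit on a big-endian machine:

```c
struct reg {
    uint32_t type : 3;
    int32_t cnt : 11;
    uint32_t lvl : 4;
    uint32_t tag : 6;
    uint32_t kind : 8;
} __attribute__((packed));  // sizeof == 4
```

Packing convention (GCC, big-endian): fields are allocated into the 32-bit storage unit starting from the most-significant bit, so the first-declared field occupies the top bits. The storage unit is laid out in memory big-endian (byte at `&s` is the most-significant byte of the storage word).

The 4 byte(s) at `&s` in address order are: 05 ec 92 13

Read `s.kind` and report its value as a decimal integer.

19

[0]=0x05 [1]=0xec [2]=0x92 [3]=0x13 (big-endian) → word 0x05ec9213
type [29+:3] = (word>>29) & 0x7 = 0
cnt [18+:11] = (word>>18) & 0x7ff = 379
lvl [14+:4] = (word>>14) & 0xf = 2
tag [8+:6] = (word>>8) & 0x3f = 18
kind [0+:8] = (word>>0) & 0xff = 19  ←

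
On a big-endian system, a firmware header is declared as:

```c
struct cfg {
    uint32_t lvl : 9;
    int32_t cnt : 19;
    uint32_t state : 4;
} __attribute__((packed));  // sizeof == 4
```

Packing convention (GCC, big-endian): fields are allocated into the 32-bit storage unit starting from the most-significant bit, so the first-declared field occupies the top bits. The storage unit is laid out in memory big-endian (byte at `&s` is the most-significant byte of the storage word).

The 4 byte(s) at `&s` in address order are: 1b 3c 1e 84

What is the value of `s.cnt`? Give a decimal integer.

246248

[0]=0x1b [1]=0x3c [2]=0x1e [3]=0x84 (big-endian) → word 0x1b3c1e84
lvl:9 @ bit 23 → (0x1b3c1e84>>23)&0x1ff = 0x36
cnt:19 @ bit 4 → (0x1b3c1e84>>4)&0x7ffff = 0x3c1e8  ←
state:4 @ bit 0 → (0x1b3c1e84>>0)&0xf = 0x4
cnt signed 19b, MSB=0: value = 246248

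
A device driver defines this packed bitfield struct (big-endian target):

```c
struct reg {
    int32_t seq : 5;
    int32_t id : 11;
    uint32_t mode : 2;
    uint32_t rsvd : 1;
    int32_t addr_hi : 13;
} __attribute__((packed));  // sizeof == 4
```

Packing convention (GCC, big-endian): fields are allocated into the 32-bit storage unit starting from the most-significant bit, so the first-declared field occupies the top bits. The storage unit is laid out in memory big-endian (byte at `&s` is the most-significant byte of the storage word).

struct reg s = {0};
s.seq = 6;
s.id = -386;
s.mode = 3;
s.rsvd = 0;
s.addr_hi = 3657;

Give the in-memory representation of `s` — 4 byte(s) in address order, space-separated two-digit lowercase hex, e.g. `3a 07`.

36 7e ce 49

seq (5b) val=6 bits=0x6 at bit 27: 0x30000000
id (11b) val=-386 bits=0x67e at bit 16: 0x367e0000
mode (2b) val=3 bits=0x3 at bit 14: 0x367ec000
rsvd (1b) val=0 bits=0x0 at bit 13: 0x367ec000
addr_hi (13b) val=3657 bits=0xe49 at bit 0: 0x367ece49
word = 0x367ece49 → big-endian bytes:
  [0]=0x36  [1]=0x7e  [2]=0xce  [3]=0x49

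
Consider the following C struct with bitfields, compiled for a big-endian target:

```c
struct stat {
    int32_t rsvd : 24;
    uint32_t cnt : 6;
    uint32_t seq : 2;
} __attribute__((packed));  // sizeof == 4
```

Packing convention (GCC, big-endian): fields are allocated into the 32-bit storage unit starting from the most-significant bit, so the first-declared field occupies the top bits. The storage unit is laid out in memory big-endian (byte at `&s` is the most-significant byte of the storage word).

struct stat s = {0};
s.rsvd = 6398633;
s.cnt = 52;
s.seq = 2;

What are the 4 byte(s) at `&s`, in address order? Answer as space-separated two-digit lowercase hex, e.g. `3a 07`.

rsvd (24b) val=6398633 bits=0x61a2a9 at bit 8: 0x61a2a900
cnt (6b) val=52 bits=0x34 at bit 2: 0x61a2a9d0
seq (2b) val=2 bits=0x2 at bit 0: 0x61a2a9d2
word = 0x61a2a9d2 → big-endian bytes:
  [0]=0x61  [1]=0xa2  [2]=0xa9  [3]=0xd2

61 a2 a9 d2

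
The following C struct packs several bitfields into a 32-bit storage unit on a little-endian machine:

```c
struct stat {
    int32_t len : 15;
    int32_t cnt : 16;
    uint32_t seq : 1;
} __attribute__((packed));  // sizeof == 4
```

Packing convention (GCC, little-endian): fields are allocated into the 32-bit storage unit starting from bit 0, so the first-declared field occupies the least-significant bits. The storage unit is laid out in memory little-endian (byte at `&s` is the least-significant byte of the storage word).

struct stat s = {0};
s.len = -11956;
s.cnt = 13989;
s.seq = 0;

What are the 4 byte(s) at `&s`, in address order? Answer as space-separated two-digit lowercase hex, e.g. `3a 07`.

len:15 = -11956 → 0x514c << 0 → word 0x0000514c
cnt:16 = 13989 → 0x36a5 << 15 → word 0x1b52d14c
seq:1 = 0 → 0x0 << 31 → word 0x1b52d14c
word = 0x1b52d14c → little-endian bytes:
  [0]=0x4c  [1]=0xd1  [2]=0x52  [3]=0x1b

4c d1 52 1b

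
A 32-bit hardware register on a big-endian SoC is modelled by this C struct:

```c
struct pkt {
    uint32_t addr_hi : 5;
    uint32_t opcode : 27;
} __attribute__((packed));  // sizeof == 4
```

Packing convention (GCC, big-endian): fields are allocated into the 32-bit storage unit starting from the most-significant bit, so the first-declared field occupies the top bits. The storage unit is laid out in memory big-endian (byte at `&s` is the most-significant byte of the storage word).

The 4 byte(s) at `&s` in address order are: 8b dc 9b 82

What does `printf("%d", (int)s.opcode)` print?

[0]=0x8b [1]=0xdc [2]=0x9b [3]=0x82 (big-endian) → word 0x8bdc9b82
addr_hi:5 @ bit 27 → (0x8bdc9b82>>27)&0x1f = 0x11
opcode:27 @ bit 0 → (0x8bdc9b82>>0)&0x7ffffff = 0x3dc9b82  ←

64789378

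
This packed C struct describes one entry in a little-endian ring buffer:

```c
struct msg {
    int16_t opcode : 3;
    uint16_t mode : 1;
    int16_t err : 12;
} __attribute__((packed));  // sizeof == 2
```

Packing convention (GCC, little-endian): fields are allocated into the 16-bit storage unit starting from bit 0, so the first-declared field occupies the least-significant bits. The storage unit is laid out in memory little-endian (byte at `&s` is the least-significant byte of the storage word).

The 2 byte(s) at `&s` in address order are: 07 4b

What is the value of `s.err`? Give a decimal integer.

1200

[0]=0x07 [1]=0x4b (little-endian) → word 0x4b07
opcode [0+:3] = (word>>0) & 0x7 = 7
mode [3+:1] = (word>>3) & 0x1 = 0
err [4+:12] = (word>>4) & 0xfff = 1200  ←
err signed 12b, MSB=0: value = 1200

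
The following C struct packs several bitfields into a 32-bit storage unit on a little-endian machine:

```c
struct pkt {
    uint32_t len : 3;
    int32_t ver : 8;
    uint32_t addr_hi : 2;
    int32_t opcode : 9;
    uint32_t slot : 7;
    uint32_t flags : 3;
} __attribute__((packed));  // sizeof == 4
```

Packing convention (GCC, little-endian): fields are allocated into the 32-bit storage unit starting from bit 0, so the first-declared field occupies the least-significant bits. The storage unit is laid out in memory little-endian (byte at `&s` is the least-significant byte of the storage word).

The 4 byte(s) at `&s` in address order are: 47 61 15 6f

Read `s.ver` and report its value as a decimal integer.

40

[0]=0x47 [1]=0x61 [2]=0x15 [3]=0x6f (little-endian) → word 0x6f156147
len [0+:3] = (word>>0) & 0x7 = 7
ver [3+:8] = (word>>3) & 0xff = 40  ←
addr_hi [11+:2] = (word>>11) & 0x3 = 0
opcode [13+:9] = (word>>13) & 0x1ff = 171
slot [22+:7] = (word>>22) & 0x7f = 60
flags [29+:3] = (word>>29) & 0x7 = 3
ver signed 8b, MSB=0: value = 40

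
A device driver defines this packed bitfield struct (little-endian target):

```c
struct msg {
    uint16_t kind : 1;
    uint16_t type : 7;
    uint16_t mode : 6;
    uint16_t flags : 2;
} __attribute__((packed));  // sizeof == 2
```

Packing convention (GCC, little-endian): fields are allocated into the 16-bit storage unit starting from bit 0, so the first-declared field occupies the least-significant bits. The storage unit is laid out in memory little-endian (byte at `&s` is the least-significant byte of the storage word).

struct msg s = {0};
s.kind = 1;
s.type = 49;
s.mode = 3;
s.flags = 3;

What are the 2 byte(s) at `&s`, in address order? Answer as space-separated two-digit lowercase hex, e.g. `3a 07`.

63 c3

kind (1b) val=1 bits=0x1 at bit 0: 0x0001
type (7b) val=49 bits=0x31 at bit 1: 0x0063
mode (6b) val=3 bits=0x3 at bit 8: 0x0363
flags (2b) val=3 bits=0x3 at bit 14: 0xc363
word = 0xc363 → little-endian bytes:
  [0]=0x63  [1]=0xc3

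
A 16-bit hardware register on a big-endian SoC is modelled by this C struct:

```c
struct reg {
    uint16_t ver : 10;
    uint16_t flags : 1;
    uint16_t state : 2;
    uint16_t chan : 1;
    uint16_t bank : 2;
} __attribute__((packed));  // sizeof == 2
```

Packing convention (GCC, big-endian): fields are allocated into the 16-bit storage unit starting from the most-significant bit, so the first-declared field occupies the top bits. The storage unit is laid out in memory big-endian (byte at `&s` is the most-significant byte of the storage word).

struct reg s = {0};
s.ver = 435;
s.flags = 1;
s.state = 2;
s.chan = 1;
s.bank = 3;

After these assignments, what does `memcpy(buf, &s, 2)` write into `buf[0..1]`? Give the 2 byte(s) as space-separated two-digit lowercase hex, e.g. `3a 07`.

6c f7

ver:10 = 435 → 0x1b3 << 6 → word 0x6cc0
flags:1 = 1 → 0x1 << 5 → word 0x6ce0
state:2 = 2 → 0x2 << 3 → word 0x6cf0
chan:1 = 1 → 0x1 << 2 → word 0x6cf4
bank:2 = 3 → 0x3 << 0 → word 0x6cf7
word = 0x6cf7 → big-endian bytes:
  [0]=0x6c  [1]=0xf7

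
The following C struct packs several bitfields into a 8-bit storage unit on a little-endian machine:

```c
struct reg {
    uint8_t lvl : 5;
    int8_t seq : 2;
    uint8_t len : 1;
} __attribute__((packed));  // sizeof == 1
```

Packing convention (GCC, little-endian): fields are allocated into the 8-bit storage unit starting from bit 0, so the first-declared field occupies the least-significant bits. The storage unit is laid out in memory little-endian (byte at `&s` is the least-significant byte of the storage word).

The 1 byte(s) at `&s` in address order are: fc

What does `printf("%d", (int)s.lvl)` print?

[0]=0xfc (little-endian) → word 0xfc
lvl [0+:5] = (word>>0) & 0x1f = 28  ←
seq [5+:2] = (word>>5) & 0x3 = 3
len [7+:1] = (word>>7) & 0x1 = 1

28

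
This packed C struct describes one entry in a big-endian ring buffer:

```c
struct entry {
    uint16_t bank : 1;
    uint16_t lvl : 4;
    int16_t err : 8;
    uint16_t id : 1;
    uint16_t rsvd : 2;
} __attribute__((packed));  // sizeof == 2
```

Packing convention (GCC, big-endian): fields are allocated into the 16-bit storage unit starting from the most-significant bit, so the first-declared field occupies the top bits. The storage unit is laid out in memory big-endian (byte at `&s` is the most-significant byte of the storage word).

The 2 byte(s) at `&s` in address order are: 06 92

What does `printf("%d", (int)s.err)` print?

-46

[0]=0x06 [1]=0x92 (big-endian) → word 0x0692
bank [15+:1] = (word>>15) & 0x1 = 0
lvl [11+:4] = (word>>11) & 0xf = 0
err [3+:8] = (word>>3) & 0xff = 210  ←
id [2+:1] = (word>>2) & 0x1 = 0
rsvd [0+:2] = (word>>0) & 0x3 = 2
err signed 8b, MSB=1: 210 - 256 = -46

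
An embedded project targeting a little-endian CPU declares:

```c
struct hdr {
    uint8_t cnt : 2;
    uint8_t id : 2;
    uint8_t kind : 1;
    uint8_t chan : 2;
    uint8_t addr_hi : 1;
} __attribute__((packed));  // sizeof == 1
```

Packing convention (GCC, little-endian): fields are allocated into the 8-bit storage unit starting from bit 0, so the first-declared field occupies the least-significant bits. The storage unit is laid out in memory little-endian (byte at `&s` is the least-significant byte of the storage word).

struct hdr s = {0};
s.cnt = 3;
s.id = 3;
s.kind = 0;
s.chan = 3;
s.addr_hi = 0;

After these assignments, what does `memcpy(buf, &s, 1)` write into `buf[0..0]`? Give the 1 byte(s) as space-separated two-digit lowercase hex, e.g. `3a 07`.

[0+:2] cnt=3 & 0x3 = 0x3; word=0x03
[2+:2] id=3 & 0x3 = 0x3; word=0x0f
[4+:1] kind=0 & 0x1 = 0x0; word=0x0f
[5+:2] chan=3 & 0x3 = 0x3; word=0x6f
[7+:1] addr_hi=0 & 0x1 = 0x0; word=0x6f
word = 0x6f → little-endian bytes:
  [0]=0x6f

6f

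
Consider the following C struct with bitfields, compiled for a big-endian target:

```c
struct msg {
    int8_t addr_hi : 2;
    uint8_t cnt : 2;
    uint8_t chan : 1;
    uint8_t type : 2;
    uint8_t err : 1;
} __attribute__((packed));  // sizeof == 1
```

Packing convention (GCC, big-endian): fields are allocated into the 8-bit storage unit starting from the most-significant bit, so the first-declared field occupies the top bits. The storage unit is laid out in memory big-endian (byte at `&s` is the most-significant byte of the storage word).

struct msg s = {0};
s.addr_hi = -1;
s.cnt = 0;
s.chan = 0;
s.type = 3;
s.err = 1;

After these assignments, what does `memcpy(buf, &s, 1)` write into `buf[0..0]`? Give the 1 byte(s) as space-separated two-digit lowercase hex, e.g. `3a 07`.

addr_hi:2 = -1 → 0x3 << 6 → word 0xc0
cnt:2 = 0 → 0x0 << 4 → word 0xc0
chan:1 = 0 → 0x0 << 3 → word 0xc0
type:2 = 3 → 0x3 << 1 → word 0xc6
err:1 = 1 → 0x1 << 0 → word 0xc7
word = 0xc7 → big-endian bytes:
  [0]=0xc7

c7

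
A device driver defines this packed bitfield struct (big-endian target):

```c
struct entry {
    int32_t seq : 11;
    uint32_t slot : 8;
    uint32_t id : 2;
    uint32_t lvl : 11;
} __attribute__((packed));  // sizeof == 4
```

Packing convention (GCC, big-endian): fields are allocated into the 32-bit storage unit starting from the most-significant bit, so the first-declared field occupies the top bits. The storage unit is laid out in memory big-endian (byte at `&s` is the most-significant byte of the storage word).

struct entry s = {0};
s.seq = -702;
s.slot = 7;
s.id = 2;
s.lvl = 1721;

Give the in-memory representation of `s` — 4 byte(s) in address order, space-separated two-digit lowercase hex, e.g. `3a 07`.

seq:11 = -702 → 0x542 << 21 → word 0xa8400000
slot:8 = 7 → 0x7 << 13 → word 0xa840e000
id:2 = 2 → 0x2 << 11 → word 0xa840f000
lvl:11 = 1721 → 0x6b9 << 0 → word 0xa840f6b9
word = 0xa840f6b9 → big-endian bytes:
  [0]=0xa8  [1]=0x40  [2]=0xf6  [3]=0xb9

a8 40 f6 b9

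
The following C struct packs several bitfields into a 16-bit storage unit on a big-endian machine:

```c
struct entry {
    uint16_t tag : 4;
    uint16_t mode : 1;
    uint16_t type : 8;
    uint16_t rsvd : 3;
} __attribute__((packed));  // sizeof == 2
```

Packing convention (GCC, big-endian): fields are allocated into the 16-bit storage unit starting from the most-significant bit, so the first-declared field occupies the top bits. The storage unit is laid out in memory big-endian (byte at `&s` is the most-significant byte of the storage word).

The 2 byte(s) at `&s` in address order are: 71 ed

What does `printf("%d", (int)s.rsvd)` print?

5

[0]=0x71 [1]=0xed (big-endian) → word 0x71ed
tag:4 @ bit 12 → (0x71ed>>12)&0xf = 0x7
mode:1 @ bit 11 → (0x71ed>>11)&0x1 = 0x0
type:8 @ bit 3 → (0x71ed>>3)&0xff = 0x3d
rsvd:3 @ bit 0 → (0x71ed>>0)&0x7 = 0x5  ←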